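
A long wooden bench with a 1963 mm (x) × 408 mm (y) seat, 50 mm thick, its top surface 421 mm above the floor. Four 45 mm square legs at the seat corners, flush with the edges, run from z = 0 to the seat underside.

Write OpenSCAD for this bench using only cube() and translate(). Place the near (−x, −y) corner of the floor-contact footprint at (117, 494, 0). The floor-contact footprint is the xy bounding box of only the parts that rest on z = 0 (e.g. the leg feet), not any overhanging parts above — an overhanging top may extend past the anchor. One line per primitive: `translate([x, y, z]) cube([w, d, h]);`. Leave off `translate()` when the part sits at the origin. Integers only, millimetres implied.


// leg_h = 421 − 50 = 371
translate([117, 494, 371]) cube([1963, 408, 50]);
translate([117, 494, 0]) cube([45, 45, 371]);
translate([117, 857, 0]) cube([45, 45, 371]);
translate([2035, 494, 0]) cube([45, 45, 371]);
translate([2035, 857, 0]) cube([45, 45, 371]);


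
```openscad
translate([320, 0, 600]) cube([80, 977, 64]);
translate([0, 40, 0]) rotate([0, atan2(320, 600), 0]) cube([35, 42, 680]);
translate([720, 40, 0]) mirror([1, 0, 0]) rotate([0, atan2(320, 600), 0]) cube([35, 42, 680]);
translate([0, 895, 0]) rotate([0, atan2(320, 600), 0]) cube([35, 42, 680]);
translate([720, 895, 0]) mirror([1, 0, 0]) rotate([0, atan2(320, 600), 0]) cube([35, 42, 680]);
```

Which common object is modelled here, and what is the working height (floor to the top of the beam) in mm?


A sawhorse. The overall height is 664 mm.

A beam across two mirrored pairs of raked legs — a sawhorse. The beam's underside is at z = 600 (matching the legs' vertical rise in atan2(320, 600)) and the beam is 64 mm tall, so its top is at 600 + 64 = 664 mm. The raked legs top out at the beam's underside, so that is the highest point.


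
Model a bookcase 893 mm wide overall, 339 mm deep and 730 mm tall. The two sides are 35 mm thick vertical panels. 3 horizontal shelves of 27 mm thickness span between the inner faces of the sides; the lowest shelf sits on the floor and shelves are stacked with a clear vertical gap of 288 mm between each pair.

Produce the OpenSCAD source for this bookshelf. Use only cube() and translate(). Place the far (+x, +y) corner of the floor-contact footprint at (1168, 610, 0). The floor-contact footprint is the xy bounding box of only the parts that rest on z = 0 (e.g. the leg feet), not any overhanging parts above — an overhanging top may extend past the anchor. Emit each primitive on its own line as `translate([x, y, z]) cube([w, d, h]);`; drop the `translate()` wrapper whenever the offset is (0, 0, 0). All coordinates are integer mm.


translate([275, 271, 0]) cube([35, 339, 730]);
translate([1133, 271, 0]) cube([35, 339, 730]);
translate([310, 271, 0]) cube([823, 339, 27]);
translate([310, 271, 315]) cube([823, 339, 27]);
translate([310, 271, 630]) cube([823, 339, 27]);


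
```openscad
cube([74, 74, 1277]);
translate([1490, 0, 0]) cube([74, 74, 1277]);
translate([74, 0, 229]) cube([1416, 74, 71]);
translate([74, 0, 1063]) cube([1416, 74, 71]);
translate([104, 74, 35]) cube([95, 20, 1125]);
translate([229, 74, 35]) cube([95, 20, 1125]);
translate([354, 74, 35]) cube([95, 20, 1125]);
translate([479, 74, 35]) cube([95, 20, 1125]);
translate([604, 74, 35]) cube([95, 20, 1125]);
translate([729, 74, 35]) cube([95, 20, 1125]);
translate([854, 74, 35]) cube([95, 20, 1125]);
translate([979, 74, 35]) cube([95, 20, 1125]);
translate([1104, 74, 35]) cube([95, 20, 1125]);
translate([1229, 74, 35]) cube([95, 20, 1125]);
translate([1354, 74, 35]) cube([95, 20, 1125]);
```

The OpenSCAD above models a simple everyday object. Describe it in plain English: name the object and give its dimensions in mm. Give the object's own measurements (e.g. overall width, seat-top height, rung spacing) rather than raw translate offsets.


A fence section. Two 74×74 mm posts, 1277 mm tall, stand on the floor with a clear span of 1416 mm between their inner faces. Two horizontal rails of 74×71 mm section span the gap between the posts with their undersides at z = 229 mm and z = 1063 mm, flush with the posts' −y face. 11 pickets, each 95 mm wide, 20 mm thick and 1125 mm tall, are fixed to the +y face of the rails with their bottoms at z = 35 mm, spaced across the span with a 30 mm gap after the −x post and between neighbouring pickets, with 41 mm left before the +x post.


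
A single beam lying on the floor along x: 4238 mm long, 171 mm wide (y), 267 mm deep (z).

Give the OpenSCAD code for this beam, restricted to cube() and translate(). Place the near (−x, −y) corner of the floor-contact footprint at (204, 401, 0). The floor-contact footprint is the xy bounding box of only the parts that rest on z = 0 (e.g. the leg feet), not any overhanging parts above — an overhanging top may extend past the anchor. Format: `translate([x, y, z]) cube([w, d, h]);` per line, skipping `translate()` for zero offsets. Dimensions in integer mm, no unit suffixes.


translate([204, 401, 0]) cube([4238, 171, 267]);


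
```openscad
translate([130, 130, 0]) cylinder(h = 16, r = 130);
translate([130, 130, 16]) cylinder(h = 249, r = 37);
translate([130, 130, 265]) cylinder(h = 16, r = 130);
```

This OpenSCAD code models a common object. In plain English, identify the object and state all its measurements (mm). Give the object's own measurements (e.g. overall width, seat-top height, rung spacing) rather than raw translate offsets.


A spool: two coaxial disc flanges of radius 130 mm and thickness 16 mm, joined by a core cylinder of radius 37 mm and height 249 mm. The lower flange rests on z = 0 and the three cylinders share a vertical axis.


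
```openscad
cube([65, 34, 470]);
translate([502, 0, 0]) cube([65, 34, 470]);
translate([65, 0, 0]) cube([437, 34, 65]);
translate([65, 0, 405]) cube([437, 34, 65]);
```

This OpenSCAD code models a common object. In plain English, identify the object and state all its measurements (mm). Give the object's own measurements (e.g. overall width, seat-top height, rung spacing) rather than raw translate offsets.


A rectangular picture frame lying in the x–z plane (depth along y). The opening is 437 mm wide (x) by 340 mm tall (z), surrounded by a border 65 mm wide on all four sides. The frame is 34 mm deep and is made of two full-height vertical stiles with two horizontal rails fitted between them.


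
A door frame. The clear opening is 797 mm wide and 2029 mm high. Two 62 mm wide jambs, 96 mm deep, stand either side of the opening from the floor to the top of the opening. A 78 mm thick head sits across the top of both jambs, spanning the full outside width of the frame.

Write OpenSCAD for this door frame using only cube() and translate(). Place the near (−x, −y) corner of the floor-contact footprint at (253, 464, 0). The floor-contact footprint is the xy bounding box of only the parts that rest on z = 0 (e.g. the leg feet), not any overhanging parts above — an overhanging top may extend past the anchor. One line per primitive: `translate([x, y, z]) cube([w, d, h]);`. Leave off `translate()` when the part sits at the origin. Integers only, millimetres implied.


translate([253, 464, 0]) cube([62, 96, 2029]);
translate([1112, 464, 0]) cube([62, 96, 2029]);
translate([253, 464, 2029]) cube([921, 96, 78]);


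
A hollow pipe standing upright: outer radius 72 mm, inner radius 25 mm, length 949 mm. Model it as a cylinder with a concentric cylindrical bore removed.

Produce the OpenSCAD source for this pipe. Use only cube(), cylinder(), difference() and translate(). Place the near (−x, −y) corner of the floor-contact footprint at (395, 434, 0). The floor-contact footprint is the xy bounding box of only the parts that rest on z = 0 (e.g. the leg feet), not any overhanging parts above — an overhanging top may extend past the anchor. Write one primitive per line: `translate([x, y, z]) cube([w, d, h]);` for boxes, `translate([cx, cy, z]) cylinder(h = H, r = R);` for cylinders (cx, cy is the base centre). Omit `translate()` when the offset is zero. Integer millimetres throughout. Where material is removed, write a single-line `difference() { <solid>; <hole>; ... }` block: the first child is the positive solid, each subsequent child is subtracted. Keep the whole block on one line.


difference() { translate([467, 506, 0]) cylinder(h = 949, r = 72); translate([467, 506, 0]) cylinder(h = 949, r = 25); }


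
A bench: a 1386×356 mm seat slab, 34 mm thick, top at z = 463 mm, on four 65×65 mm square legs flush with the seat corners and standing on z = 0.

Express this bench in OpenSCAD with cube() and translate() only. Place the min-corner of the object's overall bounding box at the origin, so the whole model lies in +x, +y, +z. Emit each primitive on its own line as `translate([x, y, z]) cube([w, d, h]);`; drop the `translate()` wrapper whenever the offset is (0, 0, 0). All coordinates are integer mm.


// leg_h = 463 − 34 = 429
translate([0, 0, 429]) cube([1386, 356, 34]);
cube([65, 65, 429]);
translate([0, 291, 0]) cube([65, 65, 429]);
translate([1321, 0, 0]) cube([65, 65, 429]);
translate([1321, 291, 0]) cube([65, 65, 429]);


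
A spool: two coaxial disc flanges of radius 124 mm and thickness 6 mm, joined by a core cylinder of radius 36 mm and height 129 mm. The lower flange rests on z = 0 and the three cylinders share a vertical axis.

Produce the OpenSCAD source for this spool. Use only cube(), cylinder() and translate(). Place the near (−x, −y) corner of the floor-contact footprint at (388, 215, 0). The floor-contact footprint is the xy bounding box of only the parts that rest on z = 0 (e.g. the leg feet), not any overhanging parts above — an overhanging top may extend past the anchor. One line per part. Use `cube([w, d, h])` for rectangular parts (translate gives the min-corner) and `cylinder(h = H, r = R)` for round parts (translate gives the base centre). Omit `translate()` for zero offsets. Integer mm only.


translate([512, 339, 0]) cylinder(h = 6, r = 124);
translate([512, 339, 6]) cylinder(h = 129, r = 36);
translate([512, 339, 135]) cylinder(h = 6, r = 124);


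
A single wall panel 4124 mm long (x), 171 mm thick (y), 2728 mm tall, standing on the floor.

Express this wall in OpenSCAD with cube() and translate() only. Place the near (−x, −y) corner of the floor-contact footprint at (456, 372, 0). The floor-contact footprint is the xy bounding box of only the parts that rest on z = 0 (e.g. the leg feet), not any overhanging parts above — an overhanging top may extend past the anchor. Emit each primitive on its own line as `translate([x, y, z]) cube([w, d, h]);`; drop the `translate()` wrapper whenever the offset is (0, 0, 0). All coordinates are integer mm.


translate([456, 372, 0]) cube([4124, 171, 2728]);


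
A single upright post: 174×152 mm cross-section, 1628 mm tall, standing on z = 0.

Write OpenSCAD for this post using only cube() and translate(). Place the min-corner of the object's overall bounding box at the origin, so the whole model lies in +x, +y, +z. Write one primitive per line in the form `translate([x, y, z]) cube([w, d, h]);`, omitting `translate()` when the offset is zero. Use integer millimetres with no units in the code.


cube([174, 152, 1628]);


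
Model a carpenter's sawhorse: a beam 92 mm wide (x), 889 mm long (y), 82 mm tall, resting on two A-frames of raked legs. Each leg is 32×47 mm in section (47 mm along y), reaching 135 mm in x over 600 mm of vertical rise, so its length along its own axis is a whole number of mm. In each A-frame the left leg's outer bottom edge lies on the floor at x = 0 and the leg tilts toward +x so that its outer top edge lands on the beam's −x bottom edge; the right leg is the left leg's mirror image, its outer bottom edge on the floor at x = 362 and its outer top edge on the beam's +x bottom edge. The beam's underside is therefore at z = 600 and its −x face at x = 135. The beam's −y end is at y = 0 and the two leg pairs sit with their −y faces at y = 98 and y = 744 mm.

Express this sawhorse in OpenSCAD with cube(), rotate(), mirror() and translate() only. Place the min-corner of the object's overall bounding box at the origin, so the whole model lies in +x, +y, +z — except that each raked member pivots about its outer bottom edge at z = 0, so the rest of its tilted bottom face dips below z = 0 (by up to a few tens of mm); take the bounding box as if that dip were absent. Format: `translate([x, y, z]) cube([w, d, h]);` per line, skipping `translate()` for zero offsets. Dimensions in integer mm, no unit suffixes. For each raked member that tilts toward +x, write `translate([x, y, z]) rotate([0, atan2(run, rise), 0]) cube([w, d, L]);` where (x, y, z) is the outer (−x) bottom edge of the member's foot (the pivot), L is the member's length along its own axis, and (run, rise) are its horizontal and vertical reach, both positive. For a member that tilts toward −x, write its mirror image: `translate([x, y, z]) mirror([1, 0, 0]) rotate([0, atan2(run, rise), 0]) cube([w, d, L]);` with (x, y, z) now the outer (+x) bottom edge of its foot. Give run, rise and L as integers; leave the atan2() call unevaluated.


translate([135, 0, 600]) cube([92, 889, 82]);
translate([0, 98, 0]) rotate([0, atan2(135, 600), 0]) cube([32, 47, 615]);
translate([362, 98, 0]) mirror([1, 0, 0]) rotate([0, atan2(135, 600), 0]) cube([32, 47, 615]);
translate([0, 744, 0]) rotate([0, atan2(135, 600), 0]) cube([32, 47, 615]);
translate([362, 744, 0]) mirror([1, 0, 0]) rotate([0, atan2(135, 600), 0]) cube([32, 47, 615]);


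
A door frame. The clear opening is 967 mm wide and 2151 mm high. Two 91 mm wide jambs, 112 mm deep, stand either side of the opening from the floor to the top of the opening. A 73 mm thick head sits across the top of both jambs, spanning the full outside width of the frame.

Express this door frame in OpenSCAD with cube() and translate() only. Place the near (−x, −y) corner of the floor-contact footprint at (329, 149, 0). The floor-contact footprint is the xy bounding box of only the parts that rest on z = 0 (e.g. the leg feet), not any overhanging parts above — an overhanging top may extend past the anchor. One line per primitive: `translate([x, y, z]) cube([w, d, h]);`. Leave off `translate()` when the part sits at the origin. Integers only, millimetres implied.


translate([329, 149, 0]) cube([91, 112, 2151]);
translate([1387, 149, 0]) cube([91, 112, 2151]);
translate([329, 149, 2151]) cube([1149, 112, 73]);


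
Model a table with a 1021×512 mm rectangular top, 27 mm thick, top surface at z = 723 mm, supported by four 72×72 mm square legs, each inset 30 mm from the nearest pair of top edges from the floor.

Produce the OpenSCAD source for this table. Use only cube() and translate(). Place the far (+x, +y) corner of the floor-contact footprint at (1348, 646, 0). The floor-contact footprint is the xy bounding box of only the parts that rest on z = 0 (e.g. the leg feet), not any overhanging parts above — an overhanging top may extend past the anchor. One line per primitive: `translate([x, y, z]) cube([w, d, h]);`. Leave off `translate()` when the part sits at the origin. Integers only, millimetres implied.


// leg_h = 723 - 27 = 696
translate([357, 164, 696]) cube([1021, 512, 27]);
translate([387, 194, 0]) cube([72, 72, 696]);
translate([1276, 194, 0]) cube([72, 72, 696]);
translate([387, 574, 0]) cube([72, 72, 696]);
translate([1276, 574, 0]) cube([72, 72, 696]);


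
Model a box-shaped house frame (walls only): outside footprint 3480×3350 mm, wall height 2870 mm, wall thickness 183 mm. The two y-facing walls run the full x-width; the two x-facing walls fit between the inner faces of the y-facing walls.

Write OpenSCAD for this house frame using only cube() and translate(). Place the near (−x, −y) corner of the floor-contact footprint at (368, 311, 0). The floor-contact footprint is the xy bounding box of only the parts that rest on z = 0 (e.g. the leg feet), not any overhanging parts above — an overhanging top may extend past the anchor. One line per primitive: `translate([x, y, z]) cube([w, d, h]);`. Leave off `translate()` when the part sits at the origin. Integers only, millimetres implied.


translate([368, 311, 0]) cube([3480, 183, 2870]);
translate([368, 3478, 0]) cube([3480, 183, 2870]);
translate([368, 494, 0]) cube([183, 2984, 2870]);
translate([3665, 494, 0]) cube([183, 2984, 2870]);


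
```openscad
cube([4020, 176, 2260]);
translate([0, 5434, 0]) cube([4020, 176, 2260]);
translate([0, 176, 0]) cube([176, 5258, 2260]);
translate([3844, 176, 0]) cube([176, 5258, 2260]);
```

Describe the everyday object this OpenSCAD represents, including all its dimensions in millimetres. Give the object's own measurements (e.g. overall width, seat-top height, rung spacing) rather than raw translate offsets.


The wall frame of a small rectangular building: four walls, each 2260 mm tall and 176 mm thick, enclosing a footprint 4020 mm (x) by 5610 mm (y) outside-to-outside, with no floor or roof. The front and back walls (the −y and +y sides) span the full width; the two side walls fit between them.


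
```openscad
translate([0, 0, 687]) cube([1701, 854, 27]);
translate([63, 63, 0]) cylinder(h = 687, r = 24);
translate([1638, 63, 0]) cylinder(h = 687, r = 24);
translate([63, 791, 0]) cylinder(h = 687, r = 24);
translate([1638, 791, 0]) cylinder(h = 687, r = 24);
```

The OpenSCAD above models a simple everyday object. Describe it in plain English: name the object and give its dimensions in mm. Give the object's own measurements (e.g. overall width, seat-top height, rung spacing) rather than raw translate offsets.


A table: top 1701 mm (x) × 854 mm (y), 27 mm thick, upper face at z = 714 mm, on four round legs of 48 mm diameter, each leg's bounding box inset 39 mm from the nearest pair of top edges from z = 0 to the bottom of the top.


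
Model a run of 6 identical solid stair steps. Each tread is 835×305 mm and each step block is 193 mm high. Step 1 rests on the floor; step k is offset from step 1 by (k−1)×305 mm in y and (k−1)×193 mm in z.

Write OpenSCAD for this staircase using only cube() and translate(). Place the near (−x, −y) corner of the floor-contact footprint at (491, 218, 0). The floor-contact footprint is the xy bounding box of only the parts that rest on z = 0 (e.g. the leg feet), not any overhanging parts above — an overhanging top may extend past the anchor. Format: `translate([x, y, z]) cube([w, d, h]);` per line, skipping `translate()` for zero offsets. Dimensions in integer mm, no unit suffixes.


translate([491, 218, 0]) cube([835, 305, 193]);
translate([491, 523, 193]) cube([835, 305, 193]);
translate([491, 828, 386]) cube([835, 305, 193]);
translate([491, 1133, 579]) cube([835, 305, 193]);
translate([491, 1438, 772]) cube([835, 305, 193]);
translate([491, 1743, 965]) cube([835, 305, 193]);


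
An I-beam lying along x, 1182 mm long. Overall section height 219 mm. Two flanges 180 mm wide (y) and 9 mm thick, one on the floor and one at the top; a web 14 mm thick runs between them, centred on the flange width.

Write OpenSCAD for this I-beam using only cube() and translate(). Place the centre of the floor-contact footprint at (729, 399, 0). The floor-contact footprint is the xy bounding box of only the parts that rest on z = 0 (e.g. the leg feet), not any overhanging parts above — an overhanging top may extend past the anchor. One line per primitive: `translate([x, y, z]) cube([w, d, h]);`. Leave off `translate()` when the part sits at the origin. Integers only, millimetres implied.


translate([138, 309, 0]) cube([1182, 180, 9]);
translate([138, 392, 9]) cube([1182, 14, 201]);
translate([138, 309, 210]) cube([1182, 180, 9]);


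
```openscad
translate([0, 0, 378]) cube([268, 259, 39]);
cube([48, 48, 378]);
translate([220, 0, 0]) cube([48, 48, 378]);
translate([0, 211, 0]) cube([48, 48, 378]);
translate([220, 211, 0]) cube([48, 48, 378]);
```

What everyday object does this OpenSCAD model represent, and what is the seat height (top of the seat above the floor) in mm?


A stool. The seat height is 417 mm.

A 268×259×39 slab at z = 378 on four corner posts — a stool. The seat top is 378 + 39 = 417 mm.


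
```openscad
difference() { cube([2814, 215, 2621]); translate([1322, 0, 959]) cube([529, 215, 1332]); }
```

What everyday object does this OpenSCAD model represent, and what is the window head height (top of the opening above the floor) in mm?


A wall with a window opening. The window head height is 2291 mm.

A wall with a rectangular opening subtracted — a window. Sill at z = 959, opening 1332 mm tall, so the head is at 959 + 1332 = 2291 mm.


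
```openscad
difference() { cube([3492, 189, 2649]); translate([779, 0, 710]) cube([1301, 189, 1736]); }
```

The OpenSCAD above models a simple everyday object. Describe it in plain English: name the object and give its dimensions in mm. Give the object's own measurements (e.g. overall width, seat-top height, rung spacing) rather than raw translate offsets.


A wall 3492 mm long (x), 189 mm thick (y), 2649 mm tall, with a rectangular window opening cut through it. The opening is 1301 mm wide and 1736 mm tall; its sill is at z = 710 mm and its near (−x) edge is 779 mm from the wall's −x end. The opening passes through the full wall thickness.


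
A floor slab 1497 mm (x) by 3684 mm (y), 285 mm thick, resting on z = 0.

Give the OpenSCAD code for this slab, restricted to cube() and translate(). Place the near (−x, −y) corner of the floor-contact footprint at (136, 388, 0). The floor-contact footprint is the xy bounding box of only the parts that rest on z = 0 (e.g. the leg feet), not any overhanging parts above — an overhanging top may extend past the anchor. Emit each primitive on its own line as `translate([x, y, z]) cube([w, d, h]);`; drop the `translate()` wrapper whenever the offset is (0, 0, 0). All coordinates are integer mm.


translate([136, 388, 0]) cube([1497, 3684, 285]);


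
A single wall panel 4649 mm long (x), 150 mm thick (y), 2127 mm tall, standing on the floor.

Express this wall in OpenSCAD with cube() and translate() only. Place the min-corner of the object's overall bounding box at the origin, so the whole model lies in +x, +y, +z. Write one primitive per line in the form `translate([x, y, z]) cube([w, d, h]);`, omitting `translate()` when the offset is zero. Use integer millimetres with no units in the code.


cube([4649, 150, 2127]);


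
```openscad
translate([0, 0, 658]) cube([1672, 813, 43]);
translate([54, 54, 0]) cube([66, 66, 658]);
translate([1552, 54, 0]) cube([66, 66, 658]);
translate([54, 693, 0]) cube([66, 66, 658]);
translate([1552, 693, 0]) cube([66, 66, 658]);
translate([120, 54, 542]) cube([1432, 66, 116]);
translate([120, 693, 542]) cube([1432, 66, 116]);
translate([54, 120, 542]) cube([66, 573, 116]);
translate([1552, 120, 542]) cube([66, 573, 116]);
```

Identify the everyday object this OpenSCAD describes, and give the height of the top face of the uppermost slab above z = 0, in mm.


A table. The table height is 701 mm.

A 1672×813×43 slab sits at z = 658 on four 66 mm square posts — a table. The top surface is at 658 + 43 = 701 mm.


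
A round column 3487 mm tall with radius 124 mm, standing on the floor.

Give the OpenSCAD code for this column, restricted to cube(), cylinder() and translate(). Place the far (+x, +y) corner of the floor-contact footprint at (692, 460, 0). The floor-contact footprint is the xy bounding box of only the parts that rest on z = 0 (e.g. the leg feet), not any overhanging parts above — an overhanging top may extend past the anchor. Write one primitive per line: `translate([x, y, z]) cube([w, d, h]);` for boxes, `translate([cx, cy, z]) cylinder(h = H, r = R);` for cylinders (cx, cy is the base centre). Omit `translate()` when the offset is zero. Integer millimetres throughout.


translate([568, 336, 0]) cylinder(h = 3487, r = 124);


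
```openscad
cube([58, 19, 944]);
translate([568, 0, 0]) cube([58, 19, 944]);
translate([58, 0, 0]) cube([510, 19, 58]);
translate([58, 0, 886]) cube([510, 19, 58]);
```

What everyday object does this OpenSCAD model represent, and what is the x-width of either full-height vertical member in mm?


A picture frame. The border width is 58 mm.

Four thin pieces enclosing a rectangular opening — a picture frame. The two full-height stiles are 944 mm tall; the top rail sits at z = 886 and is 58 mm tall, so the border above the opening is 944 − 886 = 58 mm, matching the stile x-width.


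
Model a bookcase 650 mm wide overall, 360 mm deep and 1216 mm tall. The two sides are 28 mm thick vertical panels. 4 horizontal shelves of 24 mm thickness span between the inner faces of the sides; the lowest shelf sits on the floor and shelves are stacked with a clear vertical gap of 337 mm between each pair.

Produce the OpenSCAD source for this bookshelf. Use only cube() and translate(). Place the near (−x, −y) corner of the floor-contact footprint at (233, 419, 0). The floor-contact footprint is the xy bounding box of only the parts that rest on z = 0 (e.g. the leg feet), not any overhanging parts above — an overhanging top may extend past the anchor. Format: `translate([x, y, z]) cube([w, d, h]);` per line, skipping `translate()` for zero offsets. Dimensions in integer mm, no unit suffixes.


translate([233, 419, 0]) cube([28, 360, 1216]);
translate([855, 419, 0]) cube([28, 360, 1216]);
translate([261, 419, 0]) cube([594, 360, 24]);
translate([261, 419, 361]) cube([594, 360, 24]);
translate([261, 419, 722]) cube([594, 360, 24]);
translate([261, 419, 1083]) cube([594, 360, 24]);


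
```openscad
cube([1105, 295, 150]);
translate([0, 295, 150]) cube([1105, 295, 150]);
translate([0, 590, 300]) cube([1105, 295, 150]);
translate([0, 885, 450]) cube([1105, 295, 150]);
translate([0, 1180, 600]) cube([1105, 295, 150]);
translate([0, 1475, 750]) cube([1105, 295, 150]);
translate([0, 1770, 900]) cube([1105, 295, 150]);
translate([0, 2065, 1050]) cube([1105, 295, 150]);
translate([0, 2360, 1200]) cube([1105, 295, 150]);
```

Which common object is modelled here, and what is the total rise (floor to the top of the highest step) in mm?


A staircase. The total rise is 1350 mm.

9 identical blocks, each offset up and back from the previous — a staircase. Each step is 150 mm tall and there are 9 of them, so the total rise is 9 × 150 = 1350 mm.


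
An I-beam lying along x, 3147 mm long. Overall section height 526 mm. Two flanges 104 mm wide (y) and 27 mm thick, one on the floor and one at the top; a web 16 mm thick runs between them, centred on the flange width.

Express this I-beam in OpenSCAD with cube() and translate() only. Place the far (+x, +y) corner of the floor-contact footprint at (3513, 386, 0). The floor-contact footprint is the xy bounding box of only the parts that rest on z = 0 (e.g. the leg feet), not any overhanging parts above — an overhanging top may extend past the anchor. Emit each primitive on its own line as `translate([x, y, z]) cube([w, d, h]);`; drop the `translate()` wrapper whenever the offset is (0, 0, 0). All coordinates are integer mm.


translate([366, 282, 0]) cube([3147, 104, 27]);
translate([366, 326, 27]) cube([3147, 16, 472]);
translate([366, 282, 499]) cube([3147, 104, 27]);


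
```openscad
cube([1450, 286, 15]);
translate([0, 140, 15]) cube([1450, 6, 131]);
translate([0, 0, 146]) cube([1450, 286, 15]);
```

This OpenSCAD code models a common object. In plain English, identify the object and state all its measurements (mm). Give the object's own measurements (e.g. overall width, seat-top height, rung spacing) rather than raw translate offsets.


An I-beam lying along x, 1450 mm long. Overall section height 161 mm. Two flanges 286 mm wide (y) and 15 mm thick, one on the floor and one at the top; a web 6 mm thick runs between them, centred on the flange width.


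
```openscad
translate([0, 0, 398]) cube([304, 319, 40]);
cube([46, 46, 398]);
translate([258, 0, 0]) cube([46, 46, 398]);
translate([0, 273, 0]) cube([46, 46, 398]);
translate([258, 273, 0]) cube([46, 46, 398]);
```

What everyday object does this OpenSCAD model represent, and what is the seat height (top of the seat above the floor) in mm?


A stool. The seat height is 438 mm.

A 304×319×40 slab at z = 398 on four corner posts — a stool. The seat top is 398 + 40 = 438 mm.


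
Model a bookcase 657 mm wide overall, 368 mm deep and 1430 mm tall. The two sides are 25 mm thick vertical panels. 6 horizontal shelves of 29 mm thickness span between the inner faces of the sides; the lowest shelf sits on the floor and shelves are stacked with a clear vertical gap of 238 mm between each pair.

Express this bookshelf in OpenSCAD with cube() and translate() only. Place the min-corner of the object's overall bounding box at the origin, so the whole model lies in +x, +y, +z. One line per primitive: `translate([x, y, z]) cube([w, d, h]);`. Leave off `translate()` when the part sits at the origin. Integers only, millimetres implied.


cube([25, 368, 1430]);
translate([632, 0, 0]) cube([25, 368, 1430]);
translate([25, 0, 0]) cube([607, 368, 29]);
translate([25, 0, 267]) cube([607, 368, 29]);
translate([25, 0, 534]) cube([607, 368, 29]);
translate([25, 0, 801]) cube([607, 368, 29]);
translate([25, 0, 1068]) cube([607, 368, 29]);
translate([25, 0, 1335]) cube([607, 368, 29]);


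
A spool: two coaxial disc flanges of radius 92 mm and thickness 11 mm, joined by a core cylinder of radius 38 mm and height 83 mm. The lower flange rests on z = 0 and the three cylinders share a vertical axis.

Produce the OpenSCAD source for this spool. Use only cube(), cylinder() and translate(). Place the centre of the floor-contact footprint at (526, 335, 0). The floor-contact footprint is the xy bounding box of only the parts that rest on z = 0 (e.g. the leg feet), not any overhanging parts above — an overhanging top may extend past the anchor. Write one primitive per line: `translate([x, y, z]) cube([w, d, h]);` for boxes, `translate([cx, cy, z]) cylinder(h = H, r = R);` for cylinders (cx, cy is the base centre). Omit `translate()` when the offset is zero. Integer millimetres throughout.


translate([526, 335, 0]) cylinder(h = 11, r = 92);
translate([526, 335, 11]) cylinder(h = 83, r = 38);
translate([526, 335, 94]) cylinder(h = 11, r = 92);


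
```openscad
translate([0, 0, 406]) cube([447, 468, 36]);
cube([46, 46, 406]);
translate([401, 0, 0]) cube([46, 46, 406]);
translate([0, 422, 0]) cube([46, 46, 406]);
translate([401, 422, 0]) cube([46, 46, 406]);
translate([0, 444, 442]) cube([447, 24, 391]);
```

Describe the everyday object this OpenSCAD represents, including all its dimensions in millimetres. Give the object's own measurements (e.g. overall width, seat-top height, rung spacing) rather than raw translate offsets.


A chair. The seat is a 447×468×36 mm slab with its top at z = 442 mm, on four 46×46 mm corner legs (flush with the seat edges, standing on z = 0). A flat backrest 24 mm thick, 391 mm tall, spans the full seat width and rises from the seat top along its +y edge, rear face flush with the rear of the seat.


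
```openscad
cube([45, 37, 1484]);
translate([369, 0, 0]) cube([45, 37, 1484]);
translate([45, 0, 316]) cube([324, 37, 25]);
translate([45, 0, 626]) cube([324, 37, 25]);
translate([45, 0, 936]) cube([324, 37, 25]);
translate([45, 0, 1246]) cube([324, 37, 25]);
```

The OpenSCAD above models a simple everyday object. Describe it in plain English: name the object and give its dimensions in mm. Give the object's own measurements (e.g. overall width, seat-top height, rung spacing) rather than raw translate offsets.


A straight ladder. Two 45×37 mm vertical rails, 1484 mm tall, stand 414 mm apart (outside-to-outside) with their front faces coplanar on the −y side. 4 rungs, each 37 mm deep and 25 mm tall, span between the inner faces of the rails, front faces flush with the rails. The lowest rung's underside is at z = 316 mm and rungs are spaced 310 mm apart (underside to underside).


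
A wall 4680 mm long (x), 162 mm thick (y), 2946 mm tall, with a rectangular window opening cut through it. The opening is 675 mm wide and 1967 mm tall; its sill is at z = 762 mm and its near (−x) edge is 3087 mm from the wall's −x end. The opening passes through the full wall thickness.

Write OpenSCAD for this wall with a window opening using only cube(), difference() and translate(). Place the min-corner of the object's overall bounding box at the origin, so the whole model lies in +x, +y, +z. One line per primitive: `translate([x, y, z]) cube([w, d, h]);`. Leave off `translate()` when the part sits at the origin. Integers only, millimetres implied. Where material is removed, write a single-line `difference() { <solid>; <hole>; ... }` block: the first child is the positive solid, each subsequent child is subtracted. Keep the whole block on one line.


difference() { cube([4680, 162, 2946]); translate([3087, 0, 762]) cube([675, 162, 1967]); }


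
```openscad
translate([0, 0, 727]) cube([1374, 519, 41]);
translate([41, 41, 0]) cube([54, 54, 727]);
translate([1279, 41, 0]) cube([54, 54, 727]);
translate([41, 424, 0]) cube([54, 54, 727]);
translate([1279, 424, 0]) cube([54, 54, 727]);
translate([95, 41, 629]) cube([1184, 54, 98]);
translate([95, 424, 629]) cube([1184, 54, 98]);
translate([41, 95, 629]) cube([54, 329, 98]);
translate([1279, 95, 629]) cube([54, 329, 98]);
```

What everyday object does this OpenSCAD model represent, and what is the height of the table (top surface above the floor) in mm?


A table. The table height is 768 mm.

A 1374×519×41 slab sits at z = 727 on four 54 mm square posts — a table. The top surface is at 727 + 41 = 768 mm.


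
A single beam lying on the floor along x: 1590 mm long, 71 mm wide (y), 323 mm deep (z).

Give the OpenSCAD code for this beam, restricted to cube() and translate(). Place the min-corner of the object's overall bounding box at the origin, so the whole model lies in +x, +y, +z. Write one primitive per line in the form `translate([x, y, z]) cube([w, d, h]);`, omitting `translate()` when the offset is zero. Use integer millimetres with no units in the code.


cube([1590, 71, 323]);


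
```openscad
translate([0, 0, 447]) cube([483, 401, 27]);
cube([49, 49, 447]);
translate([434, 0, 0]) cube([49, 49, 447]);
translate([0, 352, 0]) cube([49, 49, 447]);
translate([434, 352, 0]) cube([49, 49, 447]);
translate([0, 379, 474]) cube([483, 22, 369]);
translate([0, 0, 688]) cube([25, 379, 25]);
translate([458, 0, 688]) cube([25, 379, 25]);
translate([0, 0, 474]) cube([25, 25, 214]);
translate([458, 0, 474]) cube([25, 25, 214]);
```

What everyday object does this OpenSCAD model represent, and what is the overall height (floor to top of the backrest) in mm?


A chair. The overall height is 843 mm.

A slab on four corner posts with a tall panel at the back — a chair. The seat slab sits at z = 447 with thickness 27, and the 369 mm backrest starts at the seat top, so the overall height is 447 + 27 + 369 = 843 mm.


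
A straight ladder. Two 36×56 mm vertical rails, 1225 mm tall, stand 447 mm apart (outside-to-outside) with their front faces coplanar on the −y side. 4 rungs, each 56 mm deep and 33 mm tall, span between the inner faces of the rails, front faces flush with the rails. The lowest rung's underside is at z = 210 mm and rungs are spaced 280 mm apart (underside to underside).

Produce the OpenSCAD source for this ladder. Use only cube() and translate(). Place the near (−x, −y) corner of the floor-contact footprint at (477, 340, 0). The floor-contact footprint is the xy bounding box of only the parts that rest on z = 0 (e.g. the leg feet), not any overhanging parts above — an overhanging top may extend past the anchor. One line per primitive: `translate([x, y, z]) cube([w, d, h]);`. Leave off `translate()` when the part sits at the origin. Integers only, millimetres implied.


// rung span = 447 - 2*36 = 375
// rung[k] z = 210 + k*280
translate([477, 340, 0]) cube([36, 56, 1225]);
translate([888, 340, 0]) cube([36, 56, 1225]);
translate([513, 340, 210]) cube([375, 56, 33]);
translate([513, 340, 490]) cube([375, 56, 33]);
translate([513, 340, 770]) cube([375, 56, 33]);
translate([513, 340, 1050]) cube([375, 56, 33]);


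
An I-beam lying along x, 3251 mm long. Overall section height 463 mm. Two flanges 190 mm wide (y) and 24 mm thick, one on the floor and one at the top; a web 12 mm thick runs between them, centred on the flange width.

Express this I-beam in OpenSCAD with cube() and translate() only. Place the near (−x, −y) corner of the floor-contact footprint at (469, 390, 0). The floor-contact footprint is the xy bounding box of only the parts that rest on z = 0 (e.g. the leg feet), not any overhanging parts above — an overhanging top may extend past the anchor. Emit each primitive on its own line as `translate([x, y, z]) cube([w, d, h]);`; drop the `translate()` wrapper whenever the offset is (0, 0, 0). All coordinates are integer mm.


translate([469, 390, 0]) cube([3251, 190, 24]);
translate([469, 479, 24]) cube([3251, 12, 415]);
translate([469, 390, 439]) cube([3251, 190, 24]);


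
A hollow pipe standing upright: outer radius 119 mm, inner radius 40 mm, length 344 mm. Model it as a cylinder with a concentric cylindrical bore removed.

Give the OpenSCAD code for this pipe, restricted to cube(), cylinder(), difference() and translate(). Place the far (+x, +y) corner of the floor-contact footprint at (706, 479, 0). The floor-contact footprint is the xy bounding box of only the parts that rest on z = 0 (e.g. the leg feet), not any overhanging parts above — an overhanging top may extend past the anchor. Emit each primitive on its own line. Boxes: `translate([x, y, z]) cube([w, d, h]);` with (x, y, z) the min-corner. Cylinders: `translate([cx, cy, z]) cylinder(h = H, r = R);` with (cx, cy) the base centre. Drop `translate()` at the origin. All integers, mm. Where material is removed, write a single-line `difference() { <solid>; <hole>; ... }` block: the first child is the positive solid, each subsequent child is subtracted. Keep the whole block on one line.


difference() { translate([587, 360, 0]) cylinder(h = 344, r = 119); translate([587, 360, 0]) cylinder(h = 344, r = 40); }


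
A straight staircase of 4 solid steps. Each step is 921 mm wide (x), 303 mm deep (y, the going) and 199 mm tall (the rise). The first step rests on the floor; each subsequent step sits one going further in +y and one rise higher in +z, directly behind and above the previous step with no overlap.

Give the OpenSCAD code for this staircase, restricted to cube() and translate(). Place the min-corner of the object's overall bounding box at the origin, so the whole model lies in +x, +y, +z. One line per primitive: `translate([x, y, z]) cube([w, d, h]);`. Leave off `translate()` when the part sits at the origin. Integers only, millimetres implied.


cube([921, 303, 199]);
translate([0, 303, 199]) cube([921, 303, 199]);
translate([0, 606, 398]) cube([921, 303, 199]);
translate([0, 909, 597]) cube([921, 303, 199]);


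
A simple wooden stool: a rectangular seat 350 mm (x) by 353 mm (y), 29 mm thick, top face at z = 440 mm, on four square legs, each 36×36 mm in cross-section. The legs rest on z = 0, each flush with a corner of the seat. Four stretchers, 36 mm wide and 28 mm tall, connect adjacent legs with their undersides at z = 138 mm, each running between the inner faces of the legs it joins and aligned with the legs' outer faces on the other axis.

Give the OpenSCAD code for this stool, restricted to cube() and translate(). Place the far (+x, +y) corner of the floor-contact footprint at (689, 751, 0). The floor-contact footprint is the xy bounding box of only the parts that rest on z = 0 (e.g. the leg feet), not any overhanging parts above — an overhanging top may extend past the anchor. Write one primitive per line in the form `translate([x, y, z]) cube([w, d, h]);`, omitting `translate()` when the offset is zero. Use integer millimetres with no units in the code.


translate([339, 398, 411]) cube([350, 353, 29]);
translate([339, 398, 0]) cube([36, 36, 411]);
translate([653, 398, 0]) cube([36, 36, 411]);
translate([339, 715, 0]) cube([36, 36, 411]);
translate([653, 715, 0]) cube([36, 36, 411]);
translate([375, 398, 138]) cube([278, 36, 28]);
translate([375, 715, 138]) cube([278, 36, 28]);
translate([339, 434, 138]) cube([36, 281, 28]);
translate([653, 434, 138]) cube([36, 281, 28]);
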